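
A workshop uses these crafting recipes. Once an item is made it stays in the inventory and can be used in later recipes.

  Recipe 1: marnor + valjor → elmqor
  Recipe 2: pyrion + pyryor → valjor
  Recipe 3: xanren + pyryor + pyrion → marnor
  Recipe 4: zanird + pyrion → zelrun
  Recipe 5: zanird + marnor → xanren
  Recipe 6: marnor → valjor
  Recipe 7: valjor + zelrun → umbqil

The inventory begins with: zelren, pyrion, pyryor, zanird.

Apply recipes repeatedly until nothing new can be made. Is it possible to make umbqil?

Yes

Using Recipe 4, zanird and pyrion make zelrun.
pyrion + pyryor → valjor (Recipe 2).
valjor + zelrun → umbqil (Recipe 7).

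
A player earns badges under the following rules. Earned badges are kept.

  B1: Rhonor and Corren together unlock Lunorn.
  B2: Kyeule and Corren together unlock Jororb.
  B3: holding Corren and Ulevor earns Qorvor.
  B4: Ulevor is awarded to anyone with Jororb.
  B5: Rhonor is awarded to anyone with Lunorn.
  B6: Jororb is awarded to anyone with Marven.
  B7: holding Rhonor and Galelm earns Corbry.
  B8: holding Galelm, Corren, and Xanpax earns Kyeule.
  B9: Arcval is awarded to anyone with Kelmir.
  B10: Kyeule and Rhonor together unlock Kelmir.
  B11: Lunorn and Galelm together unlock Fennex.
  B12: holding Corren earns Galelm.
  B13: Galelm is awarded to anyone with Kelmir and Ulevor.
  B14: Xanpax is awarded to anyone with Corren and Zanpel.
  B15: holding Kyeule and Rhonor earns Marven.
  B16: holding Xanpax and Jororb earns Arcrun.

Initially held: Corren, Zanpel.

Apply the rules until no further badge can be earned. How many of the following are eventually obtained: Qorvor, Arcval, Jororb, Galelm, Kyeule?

With Corren, Galelm is earned (B12).
With Corren and Zanpel, Xanpax is earned (B14).
With Galelm, Corren, and Xanpax, Kyeule is earned (B8).
With Kyeule and Corren, Jororb is earned (B2).
With Jororb, Ulevor is earned (B4).
With Corren and Ulevor, Qorvor is earned (B3).
Qorvor: reached.
Arcval would need Kelmir (B9), but Kelmir is never earned.
Jororb: reached.
Galelm: reached.
Kyeule: reached.
Reached: Qorvor, Jororb, Galelm, and Kyeule — 4 of the 5.

4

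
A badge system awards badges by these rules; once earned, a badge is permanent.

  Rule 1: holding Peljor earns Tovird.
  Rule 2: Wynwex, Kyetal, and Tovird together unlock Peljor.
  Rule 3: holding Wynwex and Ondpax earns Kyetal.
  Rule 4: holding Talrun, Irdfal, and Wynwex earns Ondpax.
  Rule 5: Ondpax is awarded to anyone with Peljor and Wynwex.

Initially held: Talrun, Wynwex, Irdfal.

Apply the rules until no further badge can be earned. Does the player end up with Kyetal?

Yes

With Talrun, Irdfal, and Wynwex, Ondpax is earned (Rule 4).
With Wynwex and Ondpax, Kyetal is earned (Rule 3).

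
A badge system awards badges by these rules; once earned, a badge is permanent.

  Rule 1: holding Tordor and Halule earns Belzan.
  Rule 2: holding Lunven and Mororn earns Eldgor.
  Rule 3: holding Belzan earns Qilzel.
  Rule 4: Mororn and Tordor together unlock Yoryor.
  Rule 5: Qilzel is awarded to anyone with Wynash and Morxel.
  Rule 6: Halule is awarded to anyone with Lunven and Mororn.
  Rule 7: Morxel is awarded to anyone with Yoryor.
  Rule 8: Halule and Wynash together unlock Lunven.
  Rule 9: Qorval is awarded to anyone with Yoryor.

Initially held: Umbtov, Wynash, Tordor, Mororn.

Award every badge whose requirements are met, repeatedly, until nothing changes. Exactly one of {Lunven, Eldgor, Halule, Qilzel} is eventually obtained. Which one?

Qilzel

With Mororn and Tordor, Yoryor is earned (Rule 4).
With Yoryor, Morxel is earned (Rule 7).
With Wynash and Morxel, Qilzel is earned (Rule 5).
Lunven would need Halule and Wynash (Rule 8), but Halule is never earned. Halule would need Lunven and Mororn (Rule 6), but Lunven is never earned. Eldgor would need Lunven and Mororn (Rule 2), but Lunven is never earned.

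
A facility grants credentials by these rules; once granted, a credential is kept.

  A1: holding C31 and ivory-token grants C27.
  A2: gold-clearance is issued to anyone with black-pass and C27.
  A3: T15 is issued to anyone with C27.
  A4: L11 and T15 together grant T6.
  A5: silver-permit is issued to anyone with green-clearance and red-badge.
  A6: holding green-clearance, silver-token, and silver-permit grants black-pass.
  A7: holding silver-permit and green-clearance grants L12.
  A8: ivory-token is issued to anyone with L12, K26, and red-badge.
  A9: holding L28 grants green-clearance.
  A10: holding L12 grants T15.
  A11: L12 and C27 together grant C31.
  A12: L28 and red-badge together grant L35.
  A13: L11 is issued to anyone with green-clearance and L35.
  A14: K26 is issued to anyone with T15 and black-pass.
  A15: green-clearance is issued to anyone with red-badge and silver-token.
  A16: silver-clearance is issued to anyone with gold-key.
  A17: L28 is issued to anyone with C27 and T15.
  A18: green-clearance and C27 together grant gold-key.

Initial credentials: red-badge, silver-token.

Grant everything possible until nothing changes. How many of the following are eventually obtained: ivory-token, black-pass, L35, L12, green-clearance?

4

Holding red-badge and silver-token grants green-clearance (A15).
Holding green-clearance and red-badge grants silver-permit (A5).
Holding silver-permit and green-clearance grants L12 (A7).
Holding green-clearance, silver-token, and silver-permit grants black-pass (A6).
Holding L12 grants T15 (A10).
Holding T15 and black-pass grants K26 (A14).
Holding L12, K26, and red-badge grants ivory-token (A8).
ivory-token: reached.
black-pass: reached.
L35 would need L28 and red-badge (A12), but L28 is never granted.
L12: reached.
green-clearance: reached.
Reached: ivory-token, black-pass, L12, and green-clearance — 4 of the 5.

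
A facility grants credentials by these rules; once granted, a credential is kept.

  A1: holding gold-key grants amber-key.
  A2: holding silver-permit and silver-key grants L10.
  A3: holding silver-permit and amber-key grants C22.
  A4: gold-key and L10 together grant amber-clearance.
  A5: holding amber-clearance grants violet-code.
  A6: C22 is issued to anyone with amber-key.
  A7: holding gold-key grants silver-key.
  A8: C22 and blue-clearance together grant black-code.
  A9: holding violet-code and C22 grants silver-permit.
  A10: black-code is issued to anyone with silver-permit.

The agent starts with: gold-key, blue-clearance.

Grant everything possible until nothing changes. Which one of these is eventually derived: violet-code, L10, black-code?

black-code

Holding gold-key grants amber-key (A1).
Holding amber-key grants C22 (A6).
Holding C22 and blue-clearance grants black-code (A8).
violet-code would need amber-clearance (A5), but amber-clearance is never granted. L10 would need silver-permit and silver-key (A2), but silver-permit is never granted.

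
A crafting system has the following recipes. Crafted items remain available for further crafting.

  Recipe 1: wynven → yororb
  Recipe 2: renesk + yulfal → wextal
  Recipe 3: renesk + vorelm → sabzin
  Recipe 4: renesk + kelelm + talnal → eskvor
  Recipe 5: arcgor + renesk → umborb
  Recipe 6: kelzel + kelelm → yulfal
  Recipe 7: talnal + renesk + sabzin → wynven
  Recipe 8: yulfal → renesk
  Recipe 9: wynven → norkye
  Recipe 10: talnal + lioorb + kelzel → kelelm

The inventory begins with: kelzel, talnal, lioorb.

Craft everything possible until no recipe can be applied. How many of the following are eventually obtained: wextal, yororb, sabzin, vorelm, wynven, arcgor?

1

talnal + lioorb + kelzel → kelelm (Recipe 10).
Using Recipe 6, kelzel and kelelm make yulfal.
yulfal → renesk (Recipe 8).
renesk + yulfal → wextal (Recipe 2).
wextal: reached.
yororb would need wynven (Recipe 1), but wynven is never obtained.
sabzin would need renesk and vorelm (Recipe 3), but vorelm is never obtained.
No rule produces vorelm, and it is not given.
wynven would need talnal, renesk, and sabzin (Recipe 7), but sabzin is never obtained.
No rule produces arcgor, and it is not given.
Reached: wextal — 1 of the 6.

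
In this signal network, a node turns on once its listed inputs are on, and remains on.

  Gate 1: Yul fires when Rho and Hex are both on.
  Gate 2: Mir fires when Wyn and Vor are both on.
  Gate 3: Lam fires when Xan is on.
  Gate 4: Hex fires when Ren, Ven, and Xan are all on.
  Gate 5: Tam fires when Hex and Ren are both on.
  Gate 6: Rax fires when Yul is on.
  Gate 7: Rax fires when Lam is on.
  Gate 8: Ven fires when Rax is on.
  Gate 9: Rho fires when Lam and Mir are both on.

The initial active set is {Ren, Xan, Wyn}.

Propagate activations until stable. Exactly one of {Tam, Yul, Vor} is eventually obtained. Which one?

Tam

Xan is on, so Lam fires (Gate 3).
Gate 7: Lam on → Rax on.
Rax is on, so Ven fires (Gate 8).
Ren, Ven, and Xan are on, so Hex fires (Gate 4).
Hex and Ren are on, so Tam fires (Gate 5).
No rule produces Vor, and it is not given. Yul would need Rho and Hex (Gate 1), but Rho never turns on.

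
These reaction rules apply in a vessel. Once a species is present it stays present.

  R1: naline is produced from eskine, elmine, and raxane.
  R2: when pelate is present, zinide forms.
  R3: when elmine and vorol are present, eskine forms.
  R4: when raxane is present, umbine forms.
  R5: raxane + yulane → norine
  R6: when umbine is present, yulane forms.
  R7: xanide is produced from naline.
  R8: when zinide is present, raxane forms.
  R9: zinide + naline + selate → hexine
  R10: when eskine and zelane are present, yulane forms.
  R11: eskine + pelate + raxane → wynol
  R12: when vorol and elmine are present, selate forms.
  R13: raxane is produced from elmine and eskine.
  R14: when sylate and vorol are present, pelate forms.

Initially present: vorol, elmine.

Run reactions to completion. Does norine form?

Yes

elmine and vorol present → eskine forms (R3).
elmine and eskine present → raxane forms (R13).
raxane present → umbine forms (R4).
umbine present → yulane forms (R6).
raxane and yulane present → norine forms (R5).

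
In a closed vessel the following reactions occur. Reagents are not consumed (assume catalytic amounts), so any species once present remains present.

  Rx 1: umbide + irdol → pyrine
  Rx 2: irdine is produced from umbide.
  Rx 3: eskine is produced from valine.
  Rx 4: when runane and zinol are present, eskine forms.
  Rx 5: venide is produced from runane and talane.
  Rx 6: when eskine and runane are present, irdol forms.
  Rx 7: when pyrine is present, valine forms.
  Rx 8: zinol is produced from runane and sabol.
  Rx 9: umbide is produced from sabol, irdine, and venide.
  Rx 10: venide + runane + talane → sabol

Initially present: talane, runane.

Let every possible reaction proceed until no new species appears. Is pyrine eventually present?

No

pyrine would need umbide and irdol (Rx 1), but umbide never forms.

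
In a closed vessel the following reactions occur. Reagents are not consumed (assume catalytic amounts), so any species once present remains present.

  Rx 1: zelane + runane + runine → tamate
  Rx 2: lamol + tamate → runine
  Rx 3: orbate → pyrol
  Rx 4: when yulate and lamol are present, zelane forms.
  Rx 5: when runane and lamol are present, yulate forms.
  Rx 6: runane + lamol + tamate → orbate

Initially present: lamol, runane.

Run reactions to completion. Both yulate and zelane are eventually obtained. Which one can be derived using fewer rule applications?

yulate

yulate: runane and lamol present → yulate forms (Rx 5). [1 rule application]
zelane: runane and lamol present → yulate forms (Rx 5). yulate and lamol present → zelane forms (Rx 4). [2 rule applications]
yulate needs fewer.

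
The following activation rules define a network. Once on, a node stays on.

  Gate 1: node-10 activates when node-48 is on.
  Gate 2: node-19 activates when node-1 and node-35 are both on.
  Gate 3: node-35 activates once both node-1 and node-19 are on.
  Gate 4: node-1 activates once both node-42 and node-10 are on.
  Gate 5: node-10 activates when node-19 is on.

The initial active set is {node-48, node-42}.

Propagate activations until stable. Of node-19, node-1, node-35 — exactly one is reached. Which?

Gate 1: node-48 on → node-10 on.
node-42 and node-10 are on, so node-1 activates (Gate 4).
node-35 would need node-1 and node-19 (Gate 3), but node-19 never turns on. node-19 would need node-1 and node-35 (Gate 2), but node-35 never turns on.

node-1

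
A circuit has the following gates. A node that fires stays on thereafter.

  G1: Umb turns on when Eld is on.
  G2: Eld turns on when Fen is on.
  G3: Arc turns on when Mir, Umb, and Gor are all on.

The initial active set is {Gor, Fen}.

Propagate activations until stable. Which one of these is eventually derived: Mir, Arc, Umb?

Fen is on, so Eld turns on (G2).
G1: Eld on → Umb on.
No rule produces Mir, and it is not given. Arc would need Mir, Umb, and Gor (G3), but Mir never turns on.

Umb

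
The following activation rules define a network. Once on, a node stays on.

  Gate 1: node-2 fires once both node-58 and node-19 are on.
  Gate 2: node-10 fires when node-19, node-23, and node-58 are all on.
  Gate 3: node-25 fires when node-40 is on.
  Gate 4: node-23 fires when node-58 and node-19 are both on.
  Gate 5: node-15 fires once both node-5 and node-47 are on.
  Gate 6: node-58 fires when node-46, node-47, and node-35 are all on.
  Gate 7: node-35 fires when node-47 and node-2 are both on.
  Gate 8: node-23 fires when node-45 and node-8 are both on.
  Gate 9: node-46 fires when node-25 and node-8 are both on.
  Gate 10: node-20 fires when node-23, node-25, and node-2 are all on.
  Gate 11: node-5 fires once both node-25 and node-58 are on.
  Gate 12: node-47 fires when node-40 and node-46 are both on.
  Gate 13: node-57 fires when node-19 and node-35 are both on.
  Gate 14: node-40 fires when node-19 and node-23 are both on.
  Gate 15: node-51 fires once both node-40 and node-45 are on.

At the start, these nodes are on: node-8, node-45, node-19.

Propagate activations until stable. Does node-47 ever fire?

Yes

node-45 and node-8 are on, so node-23 fires (Gate 8).
Gate 14: node-19 and node-23 on → node-40 on.
Gate 3: node-40 on → node-25 on.
node-25 and node-8 are on, so node-46 fires (Gate 9).
node-40 and node-46 are on, so node-47 fires (Gate 12).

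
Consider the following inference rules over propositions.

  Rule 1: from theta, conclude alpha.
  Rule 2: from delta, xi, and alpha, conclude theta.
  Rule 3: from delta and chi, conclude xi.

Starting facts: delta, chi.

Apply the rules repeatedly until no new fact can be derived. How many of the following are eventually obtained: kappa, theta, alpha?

0

No rule produces kappa, and it is not given.
theta would need delta, xi, and alpha (Rule 2), but alpha is never established.
alpha would need theta (Rule 1), but theta is never established.
None of the 3 are reached.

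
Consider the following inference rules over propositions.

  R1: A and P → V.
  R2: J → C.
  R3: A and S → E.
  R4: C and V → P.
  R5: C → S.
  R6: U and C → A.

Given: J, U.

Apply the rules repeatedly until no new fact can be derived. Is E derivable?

J holds, so C follows (R2).
From C, R5 gives S.
U and C hold, so A follows (R6).
A and S hold, so E follows (R3).

Yes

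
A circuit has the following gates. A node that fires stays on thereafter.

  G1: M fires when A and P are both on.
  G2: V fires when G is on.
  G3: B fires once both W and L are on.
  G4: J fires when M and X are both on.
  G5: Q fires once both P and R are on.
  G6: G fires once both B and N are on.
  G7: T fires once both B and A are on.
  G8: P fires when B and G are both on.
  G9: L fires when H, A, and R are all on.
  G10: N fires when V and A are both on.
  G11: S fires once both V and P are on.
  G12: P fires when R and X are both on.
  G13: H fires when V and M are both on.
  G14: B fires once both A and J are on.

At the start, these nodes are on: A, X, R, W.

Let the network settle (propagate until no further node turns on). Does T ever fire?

Yes

R and X are on, so P fires (G12).
G1: A and P on → M on.
M and X are on, so J fires (G4).
G14: A and J on → B on.
G7: B and A on → T on.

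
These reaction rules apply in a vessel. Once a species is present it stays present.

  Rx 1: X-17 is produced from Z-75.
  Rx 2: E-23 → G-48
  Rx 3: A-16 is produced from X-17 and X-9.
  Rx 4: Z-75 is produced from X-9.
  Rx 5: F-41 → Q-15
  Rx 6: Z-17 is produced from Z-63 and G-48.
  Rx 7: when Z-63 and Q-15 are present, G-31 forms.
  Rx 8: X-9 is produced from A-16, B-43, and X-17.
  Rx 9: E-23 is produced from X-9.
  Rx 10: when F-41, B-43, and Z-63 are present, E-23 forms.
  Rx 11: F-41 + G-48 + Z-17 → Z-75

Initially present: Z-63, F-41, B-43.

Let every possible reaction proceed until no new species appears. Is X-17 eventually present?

Yes

F-41, B-43, and Z-63 present → E-23 forms (Rx 10).
E-23 present → G-48 forms (Rx 2).
Z-63 and G-48 present → Z-17 forms (Rx 6).
F-41, G-48, and Z-17 present → Z-75 forms (Rx 11).
Z-75 present → X-17 forms (Rx 1).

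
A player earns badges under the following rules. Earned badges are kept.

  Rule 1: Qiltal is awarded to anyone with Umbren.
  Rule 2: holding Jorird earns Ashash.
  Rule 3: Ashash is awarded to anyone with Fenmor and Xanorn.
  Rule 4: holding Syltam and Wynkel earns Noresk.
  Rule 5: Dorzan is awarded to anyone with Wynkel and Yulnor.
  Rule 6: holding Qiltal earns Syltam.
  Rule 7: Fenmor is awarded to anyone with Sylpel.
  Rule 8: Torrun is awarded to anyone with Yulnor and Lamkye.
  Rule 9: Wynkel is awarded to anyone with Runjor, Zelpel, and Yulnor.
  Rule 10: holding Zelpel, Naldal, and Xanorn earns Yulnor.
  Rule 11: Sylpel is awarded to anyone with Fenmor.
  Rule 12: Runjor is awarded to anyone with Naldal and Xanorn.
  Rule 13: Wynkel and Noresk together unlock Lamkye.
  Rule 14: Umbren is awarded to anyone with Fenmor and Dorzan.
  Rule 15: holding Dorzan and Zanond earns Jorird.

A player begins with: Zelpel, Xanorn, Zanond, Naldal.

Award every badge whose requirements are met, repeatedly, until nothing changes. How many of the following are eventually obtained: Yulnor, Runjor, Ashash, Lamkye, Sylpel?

With Naldal and Xanorn, Runjor is earned (Rule 12).
With Zelpel, Naldal, and Xanorn, Yulnor is earned (Rule 10).
With Runjor, Zelpel, and Yulnor, Wynkel is earned (Rule 9).
With Wynkel and Yulnor, Dorzan is earned (Rule 5).
With Dorzan and Zanond, Jorird is earned (Rule 15).
With Jorird, Ashash is earned (Rule 2).
Yulnor: reached.
Runjor: reached.
Ashash: reached.
Lamkye would need Wynkel and Noresk (Rule 13), but Noresk is never earned.
Sylpel would need Fenmor (Rule 11), but Fenmor is never earned.
Reached: Yulnor, Runjor, and Ashash — 3 of the 5.

3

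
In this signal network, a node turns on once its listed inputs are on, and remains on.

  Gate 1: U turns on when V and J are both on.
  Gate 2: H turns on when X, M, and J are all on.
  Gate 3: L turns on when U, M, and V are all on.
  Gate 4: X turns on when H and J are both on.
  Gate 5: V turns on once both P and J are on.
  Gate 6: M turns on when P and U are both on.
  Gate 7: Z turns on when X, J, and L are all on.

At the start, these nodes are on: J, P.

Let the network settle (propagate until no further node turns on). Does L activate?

Yes

P and J are on, so V turns on (Gate 5).
Gate 1: V and J on → U on.
P and U are on, so M turns on (Gate 6).
Gate 3: U, M, and V on → L on.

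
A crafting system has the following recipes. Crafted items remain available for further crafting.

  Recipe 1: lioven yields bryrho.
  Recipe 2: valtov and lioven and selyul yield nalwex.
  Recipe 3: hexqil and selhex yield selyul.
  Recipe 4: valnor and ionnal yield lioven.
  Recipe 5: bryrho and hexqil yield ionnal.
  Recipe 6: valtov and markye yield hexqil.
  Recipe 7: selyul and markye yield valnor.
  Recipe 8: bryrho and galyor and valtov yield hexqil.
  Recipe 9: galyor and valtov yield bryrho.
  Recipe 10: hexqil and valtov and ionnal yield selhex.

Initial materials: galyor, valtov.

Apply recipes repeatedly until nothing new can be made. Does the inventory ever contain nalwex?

nalwex would need valtov, lioven, and selyul (Recipe 2), but lioven is never obtained.

No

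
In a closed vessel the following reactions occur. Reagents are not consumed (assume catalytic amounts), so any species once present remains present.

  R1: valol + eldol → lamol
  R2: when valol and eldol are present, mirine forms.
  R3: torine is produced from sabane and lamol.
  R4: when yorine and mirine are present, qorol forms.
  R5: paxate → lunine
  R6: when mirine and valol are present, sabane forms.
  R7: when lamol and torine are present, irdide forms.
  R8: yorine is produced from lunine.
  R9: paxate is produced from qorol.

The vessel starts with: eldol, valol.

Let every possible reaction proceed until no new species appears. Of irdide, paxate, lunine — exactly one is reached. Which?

irdide

valol and eldol present → mirine forms (R2).
valol and eldol present → lamol forms (R1).
mirine and valol present → sabane forms (R6).
sabane and lamol present → torine forms (R3).
lamol and torine present → irdide forms (R7).
paxate would need qorol (R9), but qorol never forms. lunine would need paxate (R5), but paxate never forms.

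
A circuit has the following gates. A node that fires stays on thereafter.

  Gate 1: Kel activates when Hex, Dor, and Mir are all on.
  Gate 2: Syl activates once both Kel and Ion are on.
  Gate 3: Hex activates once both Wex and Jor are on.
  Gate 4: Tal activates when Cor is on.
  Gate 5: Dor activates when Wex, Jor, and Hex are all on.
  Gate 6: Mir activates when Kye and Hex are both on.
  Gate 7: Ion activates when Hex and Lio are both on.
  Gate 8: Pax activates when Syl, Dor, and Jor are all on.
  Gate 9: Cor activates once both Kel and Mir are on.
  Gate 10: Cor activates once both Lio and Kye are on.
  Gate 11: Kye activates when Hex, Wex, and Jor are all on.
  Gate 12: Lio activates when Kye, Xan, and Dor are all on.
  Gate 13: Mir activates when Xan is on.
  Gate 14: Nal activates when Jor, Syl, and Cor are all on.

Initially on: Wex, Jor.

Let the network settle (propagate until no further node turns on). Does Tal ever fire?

Wex and Jor are on, so Hex activates (Gate 3).
Gate 5: Wex, Jor, and Hex on → Dor on.
Hex, Wex, and Jor are on, so Kye activates (Gate 11).
Kye and Hex are on, so Mir activates (Gate 6).
Hex, Dor, and Mir are on, so Kel activates (Gate 1).
Gate 9: Kel and Mir on → Cor on.
Gate 4: Cor on → Tal on.

Yes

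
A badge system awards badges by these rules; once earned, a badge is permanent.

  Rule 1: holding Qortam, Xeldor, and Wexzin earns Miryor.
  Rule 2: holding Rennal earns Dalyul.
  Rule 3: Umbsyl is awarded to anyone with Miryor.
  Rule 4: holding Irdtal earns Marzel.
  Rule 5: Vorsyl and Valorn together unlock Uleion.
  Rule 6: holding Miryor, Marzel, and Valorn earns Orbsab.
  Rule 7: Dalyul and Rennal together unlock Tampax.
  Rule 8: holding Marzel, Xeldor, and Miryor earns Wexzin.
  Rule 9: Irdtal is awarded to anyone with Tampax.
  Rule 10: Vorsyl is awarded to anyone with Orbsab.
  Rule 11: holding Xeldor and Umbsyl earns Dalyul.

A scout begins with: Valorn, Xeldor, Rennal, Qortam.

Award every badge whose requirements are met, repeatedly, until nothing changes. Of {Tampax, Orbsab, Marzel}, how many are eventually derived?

With Rennal, Dalyul is earned (Rule 2).
With Dalyul and Rennal, Tampax is earned (Rule 7).
With Tampax, Irdtal is earned (Rule 9).
With Irdtal, Marzel is earned (Rule 4).
Tampax: reached.
Orbsab would need Miryor, Marzel, and Valorn (Rule 6), but Miryor is never earned.
Marzel: reached.
Reached: Tampax and Marzel — 2 of the 3.

2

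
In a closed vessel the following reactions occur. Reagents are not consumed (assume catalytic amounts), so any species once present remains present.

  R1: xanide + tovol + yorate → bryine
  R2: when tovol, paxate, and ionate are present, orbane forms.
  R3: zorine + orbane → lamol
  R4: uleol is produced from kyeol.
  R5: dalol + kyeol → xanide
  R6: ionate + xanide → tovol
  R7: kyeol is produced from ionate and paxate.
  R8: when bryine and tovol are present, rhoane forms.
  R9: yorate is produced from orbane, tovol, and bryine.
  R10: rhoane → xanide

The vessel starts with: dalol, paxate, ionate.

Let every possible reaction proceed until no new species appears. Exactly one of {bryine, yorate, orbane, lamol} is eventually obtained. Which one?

ionate and paxate present → kyeol forms (R7).
dalol and kyeol present → xanide forms (R5).
ionate and xanide present → tovol forms (R6).
tovol, paxate, and ionate present → orbane forms (R2).
yorate would need orbane, tovol, and bryine (R9), but bryine never forms. lamol would need zorine and orbane (R3), but zorine never forms. bryine would need xanide, tovol, and yorate (R1), but yorate never forms.

orbane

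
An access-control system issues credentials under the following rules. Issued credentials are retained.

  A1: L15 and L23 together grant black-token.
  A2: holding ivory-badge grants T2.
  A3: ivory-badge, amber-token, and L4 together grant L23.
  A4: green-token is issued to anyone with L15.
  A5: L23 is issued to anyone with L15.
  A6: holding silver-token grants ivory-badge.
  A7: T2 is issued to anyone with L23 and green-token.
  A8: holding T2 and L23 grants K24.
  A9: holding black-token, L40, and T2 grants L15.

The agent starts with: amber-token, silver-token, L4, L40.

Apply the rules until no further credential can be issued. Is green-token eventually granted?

No

green-token would need L15 (A4), but L15 is never granted.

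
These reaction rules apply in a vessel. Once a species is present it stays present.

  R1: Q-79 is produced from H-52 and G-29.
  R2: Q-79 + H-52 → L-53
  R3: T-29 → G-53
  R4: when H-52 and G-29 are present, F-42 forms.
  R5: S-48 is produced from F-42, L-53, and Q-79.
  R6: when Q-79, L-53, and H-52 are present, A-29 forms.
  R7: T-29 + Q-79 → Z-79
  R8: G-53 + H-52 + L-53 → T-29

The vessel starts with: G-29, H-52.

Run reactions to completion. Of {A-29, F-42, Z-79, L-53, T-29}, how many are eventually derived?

H-52 and G-29 present → F-42 forms (R4).
H-52 and G-29 present → Q-79 forms (R1).
Q-79 and H-52 present → L-53 forms (R2).
Q-79, L-53, and H-52 present → A-29 forms (R6).
A-29: reached.
F-42: reached.
Z-79 would need T-29 and Q-79 (R7), but T-29 never forms.
L-53: reached.
T-29 would need G-53, H-52, and L-53 (R8), but G-53 never forms.
Reached: A-29, F-42, and L-53 — 3 of the 5.

3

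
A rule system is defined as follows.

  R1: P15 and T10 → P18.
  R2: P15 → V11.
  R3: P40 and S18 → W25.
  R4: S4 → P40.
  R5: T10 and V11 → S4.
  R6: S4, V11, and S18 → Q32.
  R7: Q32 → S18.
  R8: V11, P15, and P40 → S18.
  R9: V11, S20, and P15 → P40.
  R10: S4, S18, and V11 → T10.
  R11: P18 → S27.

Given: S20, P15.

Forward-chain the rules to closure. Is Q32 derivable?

No

Q32 would need S4, V11, and S18 (R6), but S4 is never established.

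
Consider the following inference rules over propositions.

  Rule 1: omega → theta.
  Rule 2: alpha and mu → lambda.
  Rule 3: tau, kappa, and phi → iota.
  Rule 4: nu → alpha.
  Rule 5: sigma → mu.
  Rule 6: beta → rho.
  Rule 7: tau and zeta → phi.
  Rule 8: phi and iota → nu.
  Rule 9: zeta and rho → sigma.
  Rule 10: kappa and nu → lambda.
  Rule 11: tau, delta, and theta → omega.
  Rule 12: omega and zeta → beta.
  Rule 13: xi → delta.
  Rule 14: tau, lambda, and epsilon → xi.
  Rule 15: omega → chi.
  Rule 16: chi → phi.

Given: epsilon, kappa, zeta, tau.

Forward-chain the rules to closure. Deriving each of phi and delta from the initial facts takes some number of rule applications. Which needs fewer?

phi

phi: From tau and zeta, Rule 7 gives phi. [1 rule application]
delta: From tau and zeta, Rule 7 gives phi. tau, kappa, and phi hold, so iota follows (Rule 3). From phi and iota, Rule 8 gives nu. From kappa and nu, Rule 10 gives lambda. tau, lambda, and epsilon hold, so xi follows (Rule 14). From xi, Rule 13 gives delta. [6 rule applications]
phi needs fewer.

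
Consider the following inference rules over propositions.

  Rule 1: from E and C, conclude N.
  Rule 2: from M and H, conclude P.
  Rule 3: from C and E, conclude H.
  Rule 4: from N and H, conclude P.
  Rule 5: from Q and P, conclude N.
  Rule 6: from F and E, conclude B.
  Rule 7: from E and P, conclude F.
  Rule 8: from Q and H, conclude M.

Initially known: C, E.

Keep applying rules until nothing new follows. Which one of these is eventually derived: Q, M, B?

B

From E and C, Rule 1 gives N.
From C and E, Rule 3 gives H.
From N and H, Rule 4 gives P.
E and P hold, so F follows (Rule 7).
F and E hold, so B follows (Rule 6).
No rule produces Q, and it is not given. M would need Q and H (Rule 8), but Q is never established.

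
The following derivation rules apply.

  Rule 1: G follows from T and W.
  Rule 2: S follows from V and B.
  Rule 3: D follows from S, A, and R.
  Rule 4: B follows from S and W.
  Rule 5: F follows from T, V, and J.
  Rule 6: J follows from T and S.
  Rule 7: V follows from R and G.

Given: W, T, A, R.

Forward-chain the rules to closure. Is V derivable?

Yes

T and W hold, so G follows (Rule 1).
R and G hold, so V follows (Rule 7).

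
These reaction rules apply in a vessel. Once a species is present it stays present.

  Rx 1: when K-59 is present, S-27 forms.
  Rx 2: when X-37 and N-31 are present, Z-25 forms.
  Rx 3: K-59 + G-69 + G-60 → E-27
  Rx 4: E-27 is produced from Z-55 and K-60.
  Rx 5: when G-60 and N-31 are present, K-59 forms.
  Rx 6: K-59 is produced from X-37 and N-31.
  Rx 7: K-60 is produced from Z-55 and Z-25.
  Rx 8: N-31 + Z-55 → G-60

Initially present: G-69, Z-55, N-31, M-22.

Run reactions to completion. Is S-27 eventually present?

N-31 and Z-55 present → G-60 forms (Rx 8).
G-60 and N-31 present → K-59 forms (Rx 5).
K-59 present → S-27 forms (Rx 1).

Yes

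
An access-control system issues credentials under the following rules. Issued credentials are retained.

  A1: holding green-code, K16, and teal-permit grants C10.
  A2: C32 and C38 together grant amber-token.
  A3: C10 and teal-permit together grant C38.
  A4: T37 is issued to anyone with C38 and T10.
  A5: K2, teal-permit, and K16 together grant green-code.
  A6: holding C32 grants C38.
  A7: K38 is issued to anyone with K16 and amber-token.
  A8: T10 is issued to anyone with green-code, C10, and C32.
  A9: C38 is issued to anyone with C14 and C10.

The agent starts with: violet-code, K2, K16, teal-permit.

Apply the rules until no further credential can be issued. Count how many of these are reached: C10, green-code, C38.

3

Holding K2, teal-permit, and K16 grants green-code (A5).
Holding green-code, K16, and teal-permit grants C10 (A1).
Holding C10 and teal-permit grants C38 (A3).
C10: reached.
green-code: reached.
C38: reached.
All 3 are reached.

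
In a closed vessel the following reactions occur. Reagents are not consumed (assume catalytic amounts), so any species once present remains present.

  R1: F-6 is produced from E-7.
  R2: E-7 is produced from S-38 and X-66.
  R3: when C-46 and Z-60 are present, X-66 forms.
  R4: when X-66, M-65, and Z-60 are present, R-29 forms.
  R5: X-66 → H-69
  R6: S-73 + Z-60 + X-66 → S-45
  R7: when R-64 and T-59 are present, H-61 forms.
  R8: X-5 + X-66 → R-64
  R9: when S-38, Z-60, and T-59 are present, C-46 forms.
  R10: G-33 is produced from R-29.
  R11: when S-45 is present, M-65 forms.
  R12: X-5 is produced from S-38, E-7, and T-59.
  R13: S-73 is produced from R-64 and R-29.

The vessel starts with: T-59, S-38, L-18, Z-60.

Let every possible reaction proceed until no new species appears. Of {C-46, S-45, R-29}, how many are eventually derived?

1

S-38, Z-60, and T-59 present → C-46 forms (R9).
C-46: reached.
S-45 would need S-73, Z-60, and X-66 (R6), but S-73 never forms.
R-29 would need X-66, M-65, and Z-60 (R4), but M-65 never forms.
Reached: C-46 — 1 of the 3.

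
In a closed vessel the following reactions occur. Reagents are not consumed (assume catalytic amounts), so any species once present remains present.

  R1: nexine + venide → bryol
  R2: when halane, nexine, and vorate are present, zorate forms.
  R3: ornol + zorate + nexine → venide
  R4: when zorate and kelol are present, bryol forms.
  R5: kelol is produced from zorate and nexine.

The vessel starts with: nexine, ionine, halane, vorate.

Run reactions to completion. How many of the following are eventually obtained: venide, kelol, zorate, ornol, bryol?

halane, nexine, and vorate present → zorate forms (R2).
zorate and nexine present → kelol forms (R5).
zorate and kelol present → bryol forms (R4).
venide would need ornol, zorate, and nexine (R3), but ornol never forms.
kelol: reached.
zorate: reached.
No rule produces ornol, and it is not given.
bryol: reached.
Reached: kelol, zorate, and bryol — 3 of the 5.

3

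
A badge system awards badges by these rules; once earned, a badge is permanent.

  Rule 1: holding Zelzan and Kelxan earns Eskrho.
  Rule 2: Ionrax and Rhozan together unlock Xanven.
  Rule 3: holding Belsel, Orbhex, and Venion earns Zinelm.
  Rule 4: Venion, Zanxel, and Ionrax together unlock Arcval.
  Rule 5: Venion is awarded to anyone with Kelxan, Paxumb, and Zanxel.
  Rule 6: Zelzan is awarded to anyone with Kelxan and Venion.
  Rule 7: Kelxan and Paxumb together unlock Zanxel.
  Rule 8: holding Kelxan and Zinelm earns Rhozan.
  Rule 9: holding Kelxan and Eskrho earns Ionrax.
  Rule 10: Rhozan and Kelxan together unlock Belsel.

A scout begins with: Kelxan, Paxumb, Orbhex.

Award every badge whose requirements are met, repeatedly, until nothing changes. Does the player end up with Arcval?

Yes

With Kelxan and Paxumb, Zanxel is earned (Rule 7).
With Kelxan, Paxumb, and Zanxel, Venion is earned (Rule 5).
With Kelxan and Venion, Zelzan is earned (Rule 6).
With Zelzan and Kelxan, Eskrho is earned (Rule 1).
With Kelxan and Eskrho, Ionrax is earned (Rule 9).
With Venion, Zanxel, and Ionrax, Arcval is earned (Rule 4).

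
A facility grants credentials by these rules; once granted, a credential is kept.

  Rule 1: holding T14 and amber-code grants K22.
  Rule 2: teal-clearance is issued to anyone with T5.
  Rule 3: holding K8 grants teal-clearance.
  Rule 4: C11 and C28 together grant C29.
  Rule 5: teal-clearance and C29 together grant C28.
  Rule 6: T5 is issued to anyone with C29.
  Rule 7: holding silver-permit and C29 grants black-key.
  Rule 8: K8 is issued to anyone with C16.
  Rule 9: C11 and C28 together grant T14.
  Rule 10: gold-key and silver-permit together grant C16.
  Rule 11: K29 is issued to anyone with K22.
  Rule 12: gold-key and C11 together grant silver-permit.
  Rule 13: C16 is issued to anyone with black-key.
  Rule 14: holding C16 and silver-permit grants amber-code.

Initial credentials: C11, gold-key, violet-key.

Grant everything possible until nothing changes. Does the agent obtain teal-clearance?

Yes

Holding gold-key and C11 grants silver-permit (Rule 12).
Holding gold-key and silver-permit grants C16 (Rule 10).
Holding C16 grants K8 (Rule 8).
Holding K8 grants teal-clearance (Rule 3).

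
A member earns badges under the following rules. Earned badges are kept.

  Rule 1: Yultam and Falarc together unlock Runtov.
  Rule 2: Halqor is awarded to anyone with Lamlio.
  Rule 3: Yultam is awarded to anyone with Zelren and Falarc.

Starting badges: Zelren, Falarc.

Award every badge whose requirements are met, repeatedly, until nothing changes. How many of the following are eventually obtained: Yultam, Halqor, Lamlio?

1

With Zelren and Falarc, Yultam is earned (Rule 3).
Yultam: reached.
Halqor would need Lamlio (Rule 2), but Lamlio is never earned.
No rule produces Lamlio, and it is not given.
Reached: Yultam — 1 of the 3.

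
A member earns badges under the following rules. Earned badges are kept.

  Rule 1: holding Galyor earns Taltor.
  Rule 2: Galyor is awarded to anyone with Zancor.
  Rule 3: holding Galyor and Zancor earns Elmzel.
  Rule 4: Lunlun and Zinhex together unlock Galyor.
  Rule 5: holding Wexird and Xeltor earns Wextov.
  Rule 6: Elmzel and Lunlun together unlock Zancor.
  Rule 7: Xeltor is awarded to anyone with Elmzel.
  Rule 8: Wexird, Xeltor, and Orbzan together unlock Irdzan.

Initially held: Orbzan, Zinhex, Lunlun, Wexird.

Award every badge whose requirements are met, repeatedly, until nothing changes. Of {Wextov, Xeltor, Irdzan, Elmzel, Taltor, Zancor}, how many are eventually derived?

With Lunlun and Zinhex, Galyor is earned (Rule 4).
With Galyor, Taltor is earned (Rule 1).
Wextov would need Wexird and Xeltor (Rule 5), but Xeltor is never earned.
Xeltor would need Elmzel (Rule 7), but Elmzel is never earned.
Irdzan would need Wexird, Xeltor, and Orbzan (Rule 8), but Xeltor is never earned.
Elmzel would need Galyor and Zancor (Rule 3), but Zancor is never earned.
Taltor: reached.
Zancor would need Elmzel and Lunlun (Rule 6), but Elmzel is never earned.
Reached: Taltor — 1 of the 6.

1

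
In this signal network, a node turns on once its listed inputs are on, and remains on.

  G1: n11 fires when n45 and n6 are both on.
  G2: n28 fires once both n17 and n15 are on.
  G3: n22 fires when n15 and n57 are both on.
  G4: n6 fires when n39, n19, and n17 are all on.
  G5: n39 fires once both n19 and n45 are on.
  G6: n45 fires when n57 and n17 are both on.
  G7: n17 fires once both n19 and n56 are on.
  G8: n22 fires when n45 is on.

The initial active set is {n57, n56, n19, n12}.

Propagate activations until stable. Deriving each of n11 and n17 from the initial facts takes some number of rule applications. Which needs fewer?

n17

n17: G7: n19 and n56 on → n17 on. [1 rule application]
n11: n19 and n56 are on, so n17 fires (G7). n57 and n17 are on, so n45 fires (G6). n19 and n45 are on, so n39 fires (G5). G4: n39, n19, and n17 on → n6 on. n45 and n6 are on, so n11 fires (G1). [5 rule applications]
n17 needs fewer.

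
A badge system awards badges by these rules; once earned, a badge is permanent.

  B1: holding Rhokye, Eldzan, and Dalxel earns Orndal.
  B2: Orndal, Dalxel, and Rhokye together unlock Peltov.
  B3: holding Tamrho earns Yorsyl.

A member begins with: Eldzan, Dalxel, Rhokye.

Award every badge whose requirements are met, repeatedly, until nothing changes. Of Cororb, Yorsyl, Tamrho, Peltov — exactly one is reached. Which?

Peltov

With Rhokye, Eldzan, and Dalxel, Orndal is earned (B1).
With Orndal, Dalxel, and Rhokye, Peltov is earned (B2).
Yorsyl would need Tamrho (B3), but Tamrho is never earned. No rule produces Tamrho, and it is not given. No rule produces Cororb, and it is not given.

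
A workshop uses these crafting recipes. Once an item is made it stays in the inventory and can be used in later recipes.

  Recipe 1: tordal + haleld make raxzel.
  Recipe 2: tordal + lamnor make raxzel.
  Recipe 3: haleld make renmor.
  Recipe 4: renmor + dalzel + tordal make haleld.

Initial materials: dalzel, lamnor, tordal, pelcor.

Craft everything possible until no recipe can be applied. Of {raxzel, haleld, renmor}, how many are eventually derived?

1

tordal + lamnor → raxzel (Recipe 2).
raxzel: reached.
haleld would need renmor, dalzel, and tordal (Recipe 4), but renmor is never obtained.
renmor would need haleld (Recipe 3), but haleld is never obtained.
Reached: raxzel — 1 of the 3.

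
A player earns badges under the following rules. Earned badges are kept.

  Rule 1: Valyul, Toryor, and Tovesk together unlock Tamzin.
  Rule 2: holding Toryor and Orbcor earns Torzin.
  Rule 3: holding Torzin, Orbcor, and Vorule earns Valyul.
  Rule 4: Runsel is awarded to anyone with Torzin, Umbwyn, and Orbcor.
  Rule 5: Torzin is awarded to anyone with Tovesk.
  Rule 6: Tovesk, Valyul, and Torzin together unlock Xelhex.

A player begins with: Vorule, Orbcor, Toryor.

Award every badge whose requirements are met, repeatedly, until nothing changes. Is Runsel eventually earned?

Runsel would need Torzin, Umbwyn, and Orbcor (Rule 4), but Umbwyn is never earned.

No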